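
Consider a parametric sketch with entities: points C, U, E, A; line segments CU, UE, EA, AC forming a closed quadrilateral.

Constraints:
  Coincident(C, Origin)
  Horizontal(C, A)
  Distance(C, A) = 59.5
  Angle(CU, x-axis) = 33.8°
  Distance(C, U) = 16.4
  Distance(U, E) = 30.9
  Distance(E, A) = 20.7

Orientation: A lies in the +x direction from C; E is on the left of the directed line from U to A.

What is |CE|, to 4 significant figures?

46.29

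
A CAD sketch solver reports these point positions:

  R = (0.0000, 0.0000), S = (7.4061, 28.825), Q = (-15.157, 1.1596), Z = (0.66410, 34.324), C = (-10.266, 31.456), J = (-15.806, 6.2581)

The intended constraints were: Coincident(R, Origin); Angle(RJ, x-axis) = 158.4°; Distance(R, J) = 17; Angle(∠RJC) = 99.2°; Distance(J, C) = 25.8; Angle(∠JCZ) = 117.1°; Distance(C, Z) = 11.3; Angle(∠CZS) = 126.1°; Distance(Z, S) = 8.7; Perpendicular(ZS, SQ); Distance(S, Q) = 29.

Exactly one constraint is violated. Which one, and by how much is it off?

Distance(S, Q) = 29 — off by 6.70.

R = (0.00, 0.00) ✓; RJ at 158.4° ✓; |RJ| = 17.00 ✓; ∠RJC = 99.20° ✓; |JC| = 25.80 ✓; ∠JCZ = 117.1° ✓; |CZ| = 11.30 ✓; ∠CZS = 126.1° ✓; |ZS| = 8.700 ✓; ∠(ZS, SQ) = 90.00° ✓; |SQ| = 35.70 ✗.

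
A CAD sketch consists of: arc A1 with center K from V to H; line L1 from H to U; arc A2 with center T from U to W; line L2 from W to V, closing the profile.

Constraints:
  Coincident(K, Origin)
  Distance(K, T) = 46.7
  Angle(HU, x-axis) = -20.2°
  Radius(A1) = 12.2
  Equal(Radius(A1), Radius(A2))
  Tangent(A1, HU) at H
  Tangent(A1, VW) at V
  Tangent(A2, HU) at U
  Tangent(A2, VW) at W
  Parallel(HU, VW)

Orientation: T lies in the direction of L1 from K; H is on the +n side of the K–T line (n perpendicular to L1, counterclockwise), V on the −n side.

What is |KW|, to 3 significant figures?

48.3

The slot axis is L1's direction at -20.2°, so u = (cos -20.2°, sin -20.2°) = (0.938, -0.345) and n = (−sin -20.2°, cos -20.2°) = (0.345, 0.938). K is at the origin and T lies 46.7 along u from K, so T = 46.7·u = (43.8, -16.1). Tangency of A1 to both parallel lines with radius 12.2 puts H and V at K ± 12.2·n: H = (4.21, 11.4), V = (-4.21, -11.4). Equal radii place U and W the same way about T: U = T + 12.2·n = (48.0, -4.68), W = T − 12.2·n = (39.6, -27.6). Then |KW| = |W − K| = 48.3.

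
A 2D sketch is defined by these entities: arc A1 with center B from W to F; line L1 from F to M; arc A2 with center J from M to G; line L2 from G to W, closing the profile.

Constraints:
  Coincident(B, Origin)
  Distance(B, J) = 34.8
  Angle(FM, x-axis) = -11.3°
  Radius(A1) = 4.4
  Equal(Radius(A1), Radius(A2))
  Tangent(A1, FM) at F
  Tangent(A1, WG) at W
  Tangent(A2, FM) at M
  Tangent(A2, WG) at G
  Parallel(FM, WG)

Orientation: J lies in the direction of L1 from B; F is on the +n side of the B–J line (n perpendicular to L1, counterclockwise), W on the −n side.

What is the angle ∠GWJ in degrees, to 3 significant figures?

7.21°

The slot axis is L1's direction at -11.3°, so u = (cos -11.3°, sin -11.3°) = (0.981, -0.196) and n = (−sin -11.3°, cos -11.3°) = (0.196, 0.981). B is at the origin and J lies 34.8 along u from B, so J = 34.8·u = (34.1, -6.82). Tangency of A1 to both parallel lines with radius 4.4 puts F and W at B ± 4.4·n: F = (0.862, 4.31), W = (-0.862, -4.31). Equal radii place M and G the same way about J: M = J + 4.4·n = (35.0, -2.50), G = J − 4.4·n = (33.3, -11.1). Then cos ∠GWJ = WG·WJ / (|WG||WJ|), giving 7.21°.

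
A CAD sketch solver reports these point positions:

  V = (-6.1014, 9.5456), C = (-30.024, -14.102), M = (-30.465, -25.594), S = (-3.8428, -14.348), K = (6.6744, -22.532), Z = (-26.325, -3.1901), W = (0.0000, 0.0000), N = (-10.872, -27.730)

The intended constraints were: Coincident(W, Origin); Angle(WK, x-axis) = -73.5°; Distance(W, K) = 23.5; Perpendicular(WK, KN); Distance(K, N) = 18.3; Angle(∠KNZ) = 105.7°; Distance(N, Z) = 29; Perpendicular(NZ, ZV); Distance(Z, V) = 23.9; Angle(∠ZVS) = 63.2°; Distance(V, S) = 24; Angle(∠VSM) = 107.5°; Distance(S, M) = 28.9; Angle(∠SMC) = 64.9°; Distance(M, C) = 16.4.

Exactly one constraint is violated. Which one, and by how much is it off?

Distance(M, C) = 16.4 — off by 4.90.

W = (0.00, 0.00) ✓; WK at -73.50° ✓; |WK| = 23.50 ✓; ∠(WK, KN) = 90.00° ✓; |KN| = 18.30 ✓; ∠KNZ = 105.7° ✓; |NZ| = 29.00 ✓; ∠(NZ, ZV) = 90.00° ✓; |ZV| = 23.90 ✓; ∠ZVS = 63.20° ✓; |VS| = 24.00 ✓; ∠VSM = 107.5° ✓; |SM| = 28.90 ✓; ∠SMC = 64.90° ✓; |MC| = 11.50 ✗.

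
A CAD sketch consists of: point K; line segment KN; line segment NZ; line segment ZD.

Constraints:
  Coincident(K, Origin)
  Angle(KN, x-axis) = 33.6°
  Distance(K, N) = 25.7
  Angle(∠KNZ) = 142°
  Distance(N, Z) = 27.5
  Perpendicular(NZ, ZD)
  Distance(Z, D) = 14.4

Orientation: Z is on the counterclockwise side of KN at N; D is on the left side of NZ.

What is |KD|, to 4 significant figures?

47.77

K is at the origin; KN runs at 33.6° with length 25.7, so N = 25.7·(cos 33.6°, sin 33.6°) = (21.41, 14.22). ∠KNZ = 142.0°, so NZ runs at 33.6° + (180° − 142.0°) = 71.60° from the x-axis; with |NZ| = 27.5, Z = N + 27.5·(cos 71.60°, sin 71.60°) = (30.09, 40.32). NZ ⟂ ZD; with |ZD| = 14.4 on the left of NZ, D = Z + 14.4·(-0.9489, 0.3156) = (16.42, 44.86). Then |KD| = |D − K| = 47.77.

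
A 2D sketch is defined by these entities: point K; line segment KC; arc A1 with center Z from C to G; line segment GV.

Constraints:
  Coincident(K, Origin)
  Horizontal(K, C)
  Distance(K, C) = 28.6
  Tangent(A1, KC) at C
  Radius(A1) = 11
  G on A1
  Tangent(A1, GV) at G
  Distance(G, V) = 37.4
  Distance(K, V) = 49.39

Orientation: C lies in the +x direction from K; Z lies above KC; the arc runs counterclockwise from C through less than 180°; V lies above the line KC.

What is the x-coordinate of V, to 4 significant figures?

14.31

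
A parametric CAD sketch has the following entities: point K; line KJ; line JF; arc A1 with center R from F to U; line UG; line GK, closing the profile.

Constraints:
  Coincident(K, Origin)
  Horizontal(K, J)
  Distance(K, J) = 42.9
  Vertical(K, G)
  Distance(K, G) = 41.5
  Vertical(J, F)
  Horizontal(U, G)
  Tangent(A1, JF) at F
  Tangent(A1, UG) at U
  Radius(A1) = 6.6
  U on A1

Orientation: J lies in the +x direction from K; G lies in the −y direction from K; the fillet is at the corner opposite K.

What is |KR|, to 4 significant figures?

50.36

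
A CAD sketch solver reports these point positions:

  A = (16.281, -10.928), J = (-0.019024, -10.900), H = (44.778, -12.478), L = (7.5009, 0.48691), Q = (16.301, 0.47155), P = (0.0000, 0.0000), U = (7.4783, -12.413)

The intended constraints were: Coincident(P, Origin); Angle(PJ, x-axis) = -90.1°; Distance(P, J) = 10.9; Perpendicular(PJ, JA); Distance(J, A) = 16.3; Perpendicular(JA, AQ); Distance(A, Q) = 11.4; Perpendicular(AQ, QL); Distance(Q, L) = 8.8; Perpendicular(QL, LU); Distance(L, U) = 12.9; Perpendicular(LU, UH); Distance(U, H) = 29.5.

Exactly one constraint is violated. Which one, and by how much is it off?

Distance(U, H) = 29.5 — off by 7.80.

P = (0.00, 0.00) ✓; PJ at -90.10° ✓; |PJ| = 10.90 ✓; ∠(PJ, JA) = 90.00° ✓; |JA| = 16.30 ✓; ∠(JA, AQ) = 90.00° ✓; |AQ| = 11.40 ✓; ∠(AQ, QL) = 90.00° ✓; |QL| = 8.800 ✓; ∠(QL, LU) = 90.00° ✓; |LU| = 12.90 ✓; ∠(LU, UH) = 90.00° ✓; |UH| = 37.30 ✗.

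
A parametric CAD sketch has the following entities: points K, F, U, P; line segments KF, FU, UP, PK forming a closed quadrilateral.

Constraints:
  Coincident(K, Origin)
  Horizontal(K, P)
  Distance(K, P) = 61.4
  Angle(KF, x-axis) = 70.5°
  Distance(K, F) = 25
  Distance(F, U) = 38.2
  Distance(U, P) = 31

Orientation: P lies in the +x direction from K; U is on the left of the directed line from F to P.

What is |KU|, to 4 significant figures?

53.73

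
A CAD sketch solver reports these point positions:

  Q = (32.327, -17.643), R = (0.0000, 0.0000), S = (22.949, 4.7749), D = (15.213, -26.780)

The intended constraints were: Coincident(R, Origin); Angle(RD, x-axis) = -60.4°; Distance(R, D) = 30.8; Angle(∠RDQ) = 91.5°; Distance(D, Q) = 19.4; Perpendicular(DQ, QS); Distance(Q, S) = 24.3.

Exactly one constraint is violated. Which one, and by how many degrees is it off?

Perpendicular(DQ, QS) — off by 5.40°.

R = (0.00, 0.00) ✓; RD at -60.40° ✓; |RD| = 30.80 ✓; ∠RDQ = 91.50° ✓; |DQ| = 19.40 ✓; ∠(DQ, QS) = 84.60° ✗; |QS| = 24.30 ✓.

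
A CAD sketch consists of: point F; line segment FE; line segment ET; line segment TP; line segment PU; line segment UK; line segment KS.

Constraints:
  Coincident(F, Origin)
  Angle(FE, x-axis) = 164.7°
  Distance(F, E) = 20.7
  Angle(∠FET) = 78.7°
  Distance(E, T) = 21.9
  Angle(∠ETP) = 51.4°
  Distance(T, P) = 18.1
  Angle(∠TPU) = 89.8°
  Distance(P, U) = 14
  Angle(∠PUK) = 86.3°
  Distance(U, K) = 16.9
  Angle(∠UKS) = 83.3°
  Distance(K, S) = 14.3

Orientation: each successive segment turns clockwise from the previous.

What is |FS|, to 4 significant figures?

23.31

F is at the origin; FE runs at 164.7° with length 20.7, so E = (-19.97, 5.462). ∠FET = 78.7° gives ET at 63.40° from the x-axis; with |ET| = 21.9, T = (-10.16, 25.04). ∠ETP = 51.4° gives TP at -65.20° from the x-axis; with |TP| = 18.1, P = (-2.568, 8.613). ∠TPU = 89.8° gives PU at -155.4° from the x-axis; with |PU| = 14.0, U = (-15.30, 2.785). ∠PUK = 86.3° gives UK at 110.9° from the x-axis; with |UK| = 16.9, K = (-21.33, 18.57). ∠UKS = 83.3° gives KS at 14.20° from the x-axis; with |KS| = 14.3, S = (-7.463, 22.08). Then |FS| = |S − F| = 23.31.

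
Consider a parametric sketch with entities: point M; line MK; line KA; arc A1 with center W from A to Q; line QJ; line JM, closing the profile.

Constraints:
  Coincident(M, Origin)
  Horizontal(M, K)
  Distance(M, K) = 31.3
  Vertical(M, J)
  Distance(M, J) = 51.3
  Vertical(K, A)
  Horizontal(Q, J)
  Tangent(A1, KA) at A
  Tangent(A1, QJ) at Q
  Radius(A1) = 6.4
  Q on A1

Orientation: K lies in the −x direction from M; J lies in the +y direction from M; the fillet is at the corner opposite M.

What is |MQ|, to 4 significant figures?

57.02

M is at the origin; M and K share the same y with |MK| = 31.3 and K on the −x side, so K = (-31.30, 0.000). MJ is vertical with |MJ| = 51.3 and J on the +y side, so J = (0.000, 51.30). The virtual corner opposite M is at (-31.30, 51.30). The tangent condition forces WA to be normal to KA and the tangent condition forces WQ to be normal to QJ, with radius 6.4, so the center W sits 6.4 in from both sides at W = (-24.90, 44.90). That places the tangent points at A = (-31.30, 44.90) on KA and Q = (-24.90, 51.30) on QJ. Then |MQ| = |Q − M| = 57.02.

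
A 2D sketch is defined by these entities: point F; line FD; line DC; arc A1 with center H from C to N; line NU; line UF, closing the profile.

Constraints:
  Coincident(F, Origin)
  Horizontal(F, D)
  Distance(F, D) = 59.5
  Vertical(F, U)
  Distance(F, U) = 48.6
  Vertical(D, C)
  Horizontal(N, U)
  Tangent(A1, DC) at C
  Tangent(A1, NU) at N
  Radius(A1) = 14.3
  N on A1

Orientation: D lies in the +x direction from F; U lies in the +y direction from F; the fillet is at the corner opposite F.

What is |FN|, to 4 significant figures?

66.37

The virtual corner opposite F is at (59.50, 48.60). Since A1 is tangent to DC there, HC ⟂ DC and the tangent condition forces HN to be normal to NU, with radius 14.3, so the center H sits 14.3 in from both sides at H = (45.20, 34.30). That places the tangent points at C = (59.50, 34.30) on DC and N = (45.20, 48.60) on NU. Then |FN| = |N − F| = 66.37.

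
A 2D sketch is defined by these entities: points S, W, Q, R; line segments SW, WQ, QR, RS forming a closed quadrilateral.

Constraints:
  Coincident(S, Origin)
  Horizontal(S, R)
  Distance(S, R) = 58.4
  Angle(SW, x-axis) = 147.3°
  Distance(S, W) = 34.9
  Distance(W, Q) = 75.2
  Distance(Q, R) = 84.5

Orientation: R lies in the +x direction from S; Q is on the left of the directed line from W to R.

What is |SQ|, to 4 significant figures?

78.05

Checks: |WQ| = 75.20 ✓; |QR| = 84.50 ✓.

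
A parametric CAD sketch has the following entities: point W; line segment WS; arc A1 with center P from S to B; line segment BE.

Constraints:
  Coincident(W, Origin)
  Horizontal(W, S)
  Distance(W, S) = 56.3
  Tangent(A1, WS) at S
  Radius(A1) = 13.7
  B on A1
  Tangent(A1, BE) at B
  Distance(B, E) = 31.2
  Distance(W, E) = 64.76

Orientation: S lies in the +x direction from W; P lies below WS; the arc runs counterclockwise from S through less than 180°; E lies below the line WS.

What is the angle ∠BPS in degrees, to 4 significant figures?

95.31°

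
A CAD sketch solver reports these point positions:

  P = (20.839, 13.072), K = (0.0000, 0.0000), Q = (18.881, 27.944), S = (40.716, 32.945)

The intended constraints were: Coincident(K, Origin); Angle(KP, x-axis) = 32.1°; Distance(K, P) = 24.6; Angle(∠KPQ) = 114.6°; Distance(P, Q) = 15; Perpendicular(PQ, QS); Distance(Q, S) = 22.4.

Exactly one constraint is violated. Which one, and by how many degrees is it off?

Perpendicular(PQ, QS) — off by 5.40°.

K = (0.00, 0.00) ✓; KP at 32.10° ✓; |KP| = 24.60 ✓; ∠KPQ = 114.6° ✓; |PQ| = 15.00 ✓; ∠(PQ, QS) = 84.60° ✗; |QS| = 22.40 ✓.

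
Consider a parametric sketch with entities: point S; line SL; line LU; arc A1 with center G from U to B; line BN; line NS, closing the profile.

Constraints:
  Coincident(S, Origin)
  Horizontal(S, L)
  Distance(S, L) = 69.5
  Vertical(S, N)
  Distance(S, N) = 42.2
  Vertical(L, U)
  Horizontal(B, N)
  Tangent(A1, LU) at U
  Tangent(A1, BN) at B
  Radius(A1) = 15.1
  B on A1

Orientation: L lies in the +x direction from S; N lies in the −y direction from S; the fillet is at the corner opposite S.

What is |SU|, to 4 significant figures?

74.60

The virtual corner opposite S is at (69.50, -42.20). Since A1 is tangent to LU there, GU ⟂ LU and tangency of A1 to BN means the radius GB is perpendicular to BN, with radius 15.1, so the center G sits 15.1 in from both sides at G = (54.40, -27.10). That places the tangent points at U = (69.50, -27.10) on LU and B = (54.40, -42.20) on BN. Then |SU| = |U − S| = 74.60.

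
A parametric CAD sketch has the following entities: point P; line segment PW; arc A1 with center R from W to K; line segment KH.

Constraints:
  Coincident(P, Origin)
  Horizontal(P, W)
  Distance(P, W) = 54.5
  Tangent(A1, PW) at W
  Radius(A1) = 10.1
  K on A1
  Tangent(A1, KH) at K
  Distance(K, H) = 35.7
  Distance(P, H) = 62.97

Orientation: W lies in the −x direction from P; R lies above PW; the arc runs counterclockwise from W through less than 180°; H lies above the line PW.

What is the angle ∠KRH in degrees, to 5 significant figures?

74.203°

Checks: P.y = 0.00, W.y = 0.00 ✓; |RK| = 10.10 ✓; ∠(RK, KH) = 90.00° ✓; |KH| = 35.70 ✓; |PH| = 62.97 ✓.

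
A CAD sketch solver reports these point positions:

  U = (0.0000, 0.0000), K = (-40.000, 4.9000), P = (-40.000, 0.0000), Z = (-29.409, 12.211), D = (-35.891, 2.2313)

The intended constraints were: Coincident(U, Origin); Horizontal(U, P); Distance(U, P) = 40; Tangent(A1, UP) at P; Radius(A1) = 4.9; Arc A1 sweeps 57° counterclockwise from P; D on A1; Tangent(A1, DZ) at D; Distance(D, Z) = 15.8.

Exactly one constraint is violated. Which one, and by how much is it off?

Distance(D, Z) = 15.8 — off by 3.90.

U = (0.00, 0.00) ✓; U.y = 0.00, P.y = 0.00 ✓; |UP| = 40.00 ✓; ∠(KP, PU) = 90.00° ✓; |KP| = 4.900 ✓; bearing(K→D) − bearing(K→P) = 57.00° ✓; |KD| = 4.900 ✓; ∠(KD, DZ) = 90.00° ✓; |DZ| = 11.90 ✗.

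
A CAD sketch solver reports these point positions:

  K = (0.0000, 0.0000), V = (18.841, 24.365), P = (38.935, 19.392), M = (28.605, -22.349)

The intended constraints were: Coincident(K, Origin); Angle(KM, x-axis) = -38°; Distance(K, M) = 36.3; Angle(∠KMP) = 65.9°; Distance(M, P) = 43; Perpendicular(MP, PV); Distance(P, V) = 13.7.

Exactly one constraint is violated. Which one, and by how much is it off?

Distance(P, V) = 13.7 — off by 7.00.

K = (0.00, 0.00) ✓; KM at -38.00° ✓; |KM| = 36.30 ✓; ∠KMP = 65.90° ✓; |MP| = 43.00 ✓; ∠(MP, PV) = 90.00° ✓; |PV| = 20.70 ✗.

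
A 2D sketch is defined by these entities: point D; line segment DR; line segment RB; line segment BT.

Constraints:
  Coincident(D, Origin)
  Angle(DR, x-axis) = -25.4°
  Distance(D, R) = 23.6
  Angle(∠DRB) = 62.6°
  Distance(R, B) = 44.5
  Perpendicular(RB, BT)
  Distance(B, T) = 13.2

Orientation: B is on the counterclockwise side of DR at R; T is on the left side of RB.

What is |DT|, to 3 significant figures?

34.5

∠DRB = 62.6°, so RB runs at -25.4° + (180° − 62.6°) = 92.0° from the x-axis; with |RB| = 44.5, B = R + 44.5·(cos 92.0°, sin 92.0°) = (19.8, 34.4). RB is perpendicular to BT; with |BT| = 13.2 on the left of RB, T = B + 13.2·(-0.999, -0.0349) = (6.57, 33.9). Then |DT| = |T − D| = 34.5.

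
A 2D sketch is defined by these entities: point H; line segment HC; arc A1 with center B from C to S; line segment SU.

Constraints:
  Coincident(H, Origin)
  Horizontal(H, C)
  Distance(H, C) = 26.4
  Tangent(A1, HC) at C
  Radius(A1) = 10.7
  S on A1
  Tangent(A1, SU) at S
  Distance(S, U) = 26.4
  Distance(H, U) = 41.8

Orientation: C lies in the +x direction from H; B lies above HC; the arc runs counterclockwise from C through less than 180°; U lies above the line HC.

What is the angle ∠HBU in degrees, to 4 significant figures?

94.39°

H is at the origin; HC is horizontal with |HC| = 26.4 and C on the +x side, so C = (26.40, 0.000). Tangency of A1 to HC means the radius BC is perpendicular to HC, so B = C + (0, 10.7) = (26.40, 10.70). Since BS ⟂ SU (tangency), |BU| = √(10.7² + 26.4²) = 28.49 regardless of where S sits on A1. So U lies on both circle(H, 41.8) and circle(B, 28.49); the above-HC intersection is U = (17.75, 37.84). S is the foot of the tangent from U: S = (34.63, 17.54).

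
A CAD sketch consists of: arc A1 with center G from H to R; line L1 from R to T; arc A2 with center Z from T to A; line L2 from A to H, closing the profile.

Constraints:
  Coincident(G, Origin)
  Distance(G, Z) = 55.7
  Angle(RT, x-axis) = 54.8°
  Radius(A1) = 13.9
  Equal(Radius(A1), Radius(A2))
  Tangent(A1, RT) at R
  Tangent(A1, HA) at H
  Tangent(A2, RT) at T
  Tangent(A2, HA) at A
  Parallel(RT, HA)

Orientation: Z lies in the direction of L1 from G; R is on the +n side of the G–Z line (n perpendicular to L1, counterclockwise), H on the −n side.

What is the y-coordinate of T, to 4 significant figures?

53.53

The slot axis is L1's direction at 54.8°, so u = (cos 54.8°, sin 54.8°) = (0.5764, 0.8171) and n = (−sin 54.8°, cos 54.8°) = (-0.8171, 0.5764). G is at the origin and Z lies 55.7 along u from G, so Z = 55.7·u = (32.11, 45.51). Tangency of A1 to both parallel lines with radius 13.9 puts R and H at G ± 13.9·n: R = (-11.36, 8.012), H = (11.36, -8.012). Equal radii place T and A the same way about Z: T = Z + 13.9·n = (20.75, 53.53), A = Z − 13.9·n = (43.47, 37.50). So T.y = 53.53.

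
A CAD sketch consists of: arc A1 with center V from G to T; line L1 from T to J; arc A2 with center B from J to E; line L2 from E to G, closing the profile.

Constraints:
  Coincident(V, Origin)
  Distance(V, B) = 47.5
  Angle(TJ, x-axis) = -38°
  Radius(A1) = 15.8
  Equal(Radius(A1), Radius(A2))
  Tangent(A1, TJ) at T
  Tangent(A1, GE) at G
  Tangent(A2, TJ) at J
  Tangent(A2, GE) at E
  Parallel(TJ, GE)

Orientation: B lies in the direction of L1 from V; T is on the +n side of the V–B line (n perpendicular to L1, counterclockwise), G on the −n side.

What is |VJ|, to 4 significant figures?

50.06

The slot axis is L1's direction at -38.0°, so u = (cos -38.0°, sin -38.0°) = (0.7880, -0.6157) and n = (−sin -38.0°, cos -38.0°) = (0.6157, 0.7880). V is at the origin and B lies 47.5 along u from V, so B = 47.5·u = (37.43, -29.24). Tangency of A1 to both parallel lines with radius 15.8 puts T and G at V ± 15.8·n: T = (9.727, 12.45), G = (-9.727, -12.45). Equal radii place J and E the same way about B: J = B + 15.8·n = (47.16, -16.79), E = B − 15.8·n = (27.70, -41.69). Then |VJ| = |J − V| = 50.06.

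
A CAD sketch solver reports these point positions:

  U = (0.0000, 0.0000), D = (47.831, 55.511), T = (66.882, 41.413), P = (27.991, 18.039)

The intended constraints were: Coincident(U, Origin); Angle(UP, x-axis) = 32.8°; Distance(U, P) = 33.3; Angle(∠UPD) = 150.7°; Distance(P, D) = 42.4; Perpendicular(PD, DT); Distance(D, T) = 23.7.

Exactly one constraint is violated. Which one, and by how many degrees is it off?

Perpendicular(PD, DT) — off by 8.60°.

U = (0.00, 0.00) ✓; UP at 32.80° ✓; |UP| = 33.30 ✓; ∠UPD = 150.7° ✓; |PD| = 42.40 ✓; ∠(PD, DT) = 98.60° ✗; |DT| = 23.70 ✓.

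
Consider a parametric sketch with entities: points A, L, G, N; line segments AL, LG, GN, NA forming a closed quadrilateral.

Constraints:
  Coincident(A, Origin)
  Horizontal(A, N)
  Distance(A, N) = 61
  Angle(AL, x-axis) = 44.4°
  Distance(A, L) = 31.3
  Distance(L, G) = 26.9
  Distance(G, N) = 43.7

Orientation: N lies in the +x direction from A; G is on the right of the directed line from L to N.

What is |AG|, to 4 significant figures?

18.12

A is at the origin; A and N share the same y with |AN| = 61.0 and N in +x, so N = (61.0, 0). AL runs at 44.4° with |AL| = 31.3, so L = (22.36, 21.90). G is determined by |LG| = 26.9 and |GN| = 43.7 together: it lies at the intersection of circle(L, 26.9) and circle(N, 43.7). With |LN| = 44.41, the foot of the radical line on LN is 8.853 from L and the perpendicular offset is √(26.9² − 8.853²) = 25.40. Taking the right-of-LN solution: G = (17.54, -4.564).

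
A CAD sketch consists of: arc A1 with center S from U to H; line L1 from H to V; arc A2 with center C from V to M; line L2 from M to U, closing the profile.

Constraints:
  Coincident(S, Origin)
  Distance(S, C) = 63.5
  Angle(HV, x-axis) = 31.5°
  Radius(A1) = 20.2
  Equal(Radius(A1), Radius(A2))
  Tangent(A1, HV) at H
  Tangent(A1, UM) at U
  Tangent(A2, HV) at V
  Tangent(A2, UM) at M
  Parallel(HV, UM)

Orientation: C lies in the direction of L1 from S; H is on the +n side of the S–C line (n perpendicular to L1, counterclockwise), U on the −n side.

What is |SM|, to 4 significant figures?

66.64

The slot axis is L1's direction at 31.5°, so u = (cos 31.5°, sin 31.5°) = (0.8526, 0.5225) and n = (−sin 31.5°, cos 31.5°) = (-0.5225, 0.8526). S is at the origin and C lies 63.5 along u from S, so C = 63.5·u = (54.14, 33.18). Tangency of A1 to both parallel lines with radius 20.2 puts H and U at S ± 20.2·n: H = (-10.55, 17.22), U = (10.55, -17.22). Equal radii place V and M the same way about C: V = C + 20.2·n = (43.59, 50.40), M = C − 20.2·n = (64.70, 15.96). Then |SM| = |M − S| = 66.64.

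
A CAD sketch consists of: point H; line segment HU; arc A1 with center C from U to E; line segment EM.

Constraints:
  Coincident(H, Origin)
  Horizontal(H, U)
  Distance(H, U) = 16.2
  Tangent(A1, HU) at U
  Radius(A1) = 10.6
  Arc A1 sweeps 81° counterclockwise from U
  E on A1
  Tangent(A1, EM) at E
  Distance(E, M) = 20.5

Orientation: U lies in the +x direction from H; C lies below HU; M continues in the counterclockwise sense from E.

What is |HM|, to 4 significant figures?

29.30

On A1, U sits at bearing 90° from C; an 81° counterclockwise sweep puts E at bearing 171°, so E = C + 10.6·(cos 171°, sin 171°) = (5.731, -8.942). Since A1 is tangent to EM there, CE ⟂ EM, so EM runs along (−sin 171°, cos 171°); with |EM| = 20.5, M = (2.524, -29.19). Then |HM| = |M − H| = 29.30.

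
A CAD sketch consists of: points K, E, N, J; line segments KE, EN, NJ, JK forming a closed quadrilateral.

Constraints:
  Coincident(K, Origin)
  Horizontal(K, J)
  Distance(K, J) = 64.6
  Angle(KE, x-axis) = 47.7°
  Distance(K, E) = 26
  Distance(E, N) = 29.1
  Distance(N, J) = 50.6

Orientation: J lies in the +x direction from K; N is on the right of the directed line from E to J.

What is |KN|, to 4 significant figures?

17.85

Checks: |EN| = 29.10 ✓; |NJ| = 50.60 ✓.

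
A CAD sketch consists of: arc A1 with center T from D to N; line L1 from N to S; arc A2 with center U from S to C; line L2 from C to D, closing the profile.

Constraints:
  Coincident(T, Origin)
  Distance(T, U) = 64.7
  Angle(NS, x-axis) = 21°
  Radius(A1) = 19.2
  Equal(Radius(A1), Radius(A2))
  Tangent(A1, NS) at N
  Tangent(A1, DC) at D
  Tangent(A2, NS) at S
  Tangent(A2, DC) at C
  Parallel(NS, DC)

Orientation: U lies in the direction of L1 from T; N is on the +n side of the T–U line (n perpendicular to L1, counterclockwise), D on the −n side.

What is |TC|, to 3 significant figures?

67.5

The slot axis is L1's direction at 21.0°, so u = (cos 21.0°, sin 21.0°) = (0.934, 0.358) and n = (−sin 21.0°, cos 21.0°) = (-0.358, 0.934). T is at the origin and U lies 64.7 along u from T, so U = 64.7·u = (60.4, 23.2). Tangency of A1 to both parallel lines with radius 19.2 puts N and D at T ± 19.2·n: N = (-6.88, 17.9), D = (6.88, -17.9). Equal radii place S and C the same way about U: S = U + 19.2·n = (53.5, 41.1), C = U − 19.2·n = (67.3, 5.26). Then |TC| = |C − T| = 67.5.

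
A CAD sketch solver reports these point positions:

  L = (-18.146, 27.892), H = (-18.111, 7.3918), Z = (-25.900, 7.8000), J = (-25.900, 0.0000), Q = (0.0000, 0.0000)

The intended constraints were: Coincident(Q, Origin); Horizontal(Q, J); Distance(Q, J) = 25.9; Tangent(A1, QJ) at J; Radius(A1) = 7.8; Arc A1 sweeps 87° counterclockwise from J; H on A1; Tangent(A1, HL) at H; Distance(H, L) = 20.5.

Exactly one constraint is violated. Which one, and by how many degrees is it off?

Tangent(A1, HL) at H — off by 3.10°.

Q = (0.00, 0.00) ✓; Q.y = 0.00, J.y = 0.00 ✓; |QJ| = 25.90 ✓; ∠(ZJ, JQ) = 90.00° ✓; |ZJ| = 7.800 ✓; bearing(Z→H) − bearing(Z→J) = 87.00° ✓; |ZH| = 7.800 ✓; ∠(ZH, HL) = 86.90° ✗; |HL| = 20.50 ✓.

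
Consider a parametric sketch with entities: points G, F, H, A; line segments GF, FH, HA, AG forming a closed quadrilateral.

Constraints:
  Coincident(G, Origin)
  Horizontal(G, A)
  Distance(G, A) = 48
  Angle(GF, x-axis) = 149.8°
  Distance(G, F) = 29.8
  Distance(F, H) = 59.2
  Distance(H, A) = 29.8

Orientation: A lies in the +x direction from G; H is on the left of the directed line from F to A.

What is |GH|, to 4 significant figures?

41.29

Checks: G.y = 0.00, A.y = 0.00 ✓; |FH| = 59.20 ✓; |HA| = 29.80 ✓.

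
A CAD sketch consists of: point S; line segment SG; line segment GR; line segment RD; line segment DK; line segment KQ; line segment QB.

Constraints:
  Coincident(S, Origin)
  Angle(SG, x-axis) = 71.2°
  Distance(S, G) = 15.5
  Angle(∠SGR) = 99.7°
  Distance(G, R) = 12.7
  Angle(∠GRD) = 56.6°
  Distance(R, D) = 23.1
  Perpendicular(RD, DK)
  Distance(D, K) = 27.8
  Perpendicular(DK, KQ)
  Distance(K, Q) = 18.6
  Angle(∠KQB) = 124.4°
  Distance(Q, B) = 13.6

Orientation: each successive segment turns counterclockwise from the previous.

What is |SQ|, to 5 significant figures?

28.761

S is at the origin; SG runs at 71.2° with length 15.5, so G = (4.9951, 14.673). ∠SGR = 99.7° gives GR at 151.50° from the x-axis; with |GR| = 12.7, R = (-6.1659, 20.733). ∠GRD = 56.6° gives RD at -85.100° from the x-axis; with |RD| = 23.1, D = (-4.1927, -2.2826). RD ⟂ DK, so DK runs at 4.9000°; with |DK| = 27.8, K = (23.506, 0.091994). DK ⟂ KQ, so KQ runs at 94.900°; with |KQ| = 18.6, Q = (21.917, 18.624). Then |SQ| = |Q − S| = 28.761.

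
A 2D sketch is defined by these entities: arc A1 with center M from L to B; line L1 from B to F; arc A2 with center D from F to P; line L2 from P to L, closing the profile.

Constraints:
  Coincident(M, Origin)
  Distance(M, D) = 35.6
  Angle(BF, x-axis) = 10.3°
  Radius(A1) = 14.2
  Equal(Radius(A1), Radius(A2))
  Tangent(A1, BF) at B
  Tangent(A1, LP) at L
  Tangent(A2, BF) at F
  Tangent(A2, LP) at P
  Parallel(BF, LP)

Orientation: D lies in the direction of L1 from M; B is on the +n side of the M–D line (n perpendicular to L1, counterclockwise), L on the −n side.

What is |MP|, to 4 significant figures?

38.33

Tangency of A1 to both parallel lines with radius 14.2 puts B and L at M ± 14.2·n: B = (-2.539, 13.97), L = (2.539, -13.97). Equal radii place F and P the same way about D: F = D + 14.2·n = (32.49, 20.34), P = D − 14.2·n = (37.57, -7.606). Then |MP| = |P − M| = 38.33.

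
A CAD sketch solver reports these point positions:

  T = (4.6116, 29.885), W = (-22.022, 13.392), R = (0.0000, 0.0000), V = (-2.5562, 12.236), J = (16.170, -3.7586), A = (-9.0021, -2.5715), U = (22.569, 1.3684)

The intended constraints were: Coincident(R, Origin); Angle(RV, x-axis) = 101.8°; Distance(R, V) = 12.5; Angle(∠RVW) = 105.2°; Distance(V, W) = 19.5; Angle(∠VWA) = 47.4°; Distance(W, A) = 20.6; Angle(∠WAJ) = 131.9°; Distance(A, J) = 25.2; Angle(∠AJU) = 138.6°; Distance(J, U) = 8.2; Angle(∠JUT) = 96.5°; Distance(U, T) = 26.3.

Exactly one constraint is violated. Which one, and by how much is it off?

Distance(U, T) = 26.3 — off by 7.40.

R = (0.00, 0.00) ✓; RV at 101.8° ✓; |RV| = 12.50 ✓; ∠RVW = 105.2° ✓; |VW| = 19.50 ✓; ∠VWA = 47.40° ✓; |WA| = 20.60 ✓; ∠WAJ = 131.9° ✓; |AJ| = 25.20 ✓; ∠AJU = 138.6° ✓; |JU| = 8.200 ✓; ∠JUT = 96.50° ✓; |UT| = 33.70 ✗.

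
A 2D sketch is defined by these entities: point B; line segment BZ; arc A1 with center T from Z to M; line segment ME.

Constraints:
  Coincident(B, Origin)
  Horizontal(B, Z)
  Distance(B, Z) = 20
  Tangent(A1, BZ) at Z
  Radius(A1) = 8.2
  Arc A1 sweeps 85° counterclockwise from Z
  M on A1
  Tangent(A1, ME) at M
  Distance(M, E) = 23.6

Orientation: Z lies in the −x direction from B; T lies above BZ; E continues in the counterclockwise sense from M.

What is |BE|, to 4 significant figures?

32.50

On A1, Z sits at bearing -90° from T; an 85° counterclockwise sweep puts M at bearing -5°, so M = T + 8.2·(cos -5°, sin -5°) = (-11.83, 7.485). Since A1 is tangent to ME there, TM ⟂ ME, so ME runs along (−sin -5°, cos -5°); with |ME| = 23.6, E = (-9.774, 31.00). Then |BE| = |E − B| = 32.50.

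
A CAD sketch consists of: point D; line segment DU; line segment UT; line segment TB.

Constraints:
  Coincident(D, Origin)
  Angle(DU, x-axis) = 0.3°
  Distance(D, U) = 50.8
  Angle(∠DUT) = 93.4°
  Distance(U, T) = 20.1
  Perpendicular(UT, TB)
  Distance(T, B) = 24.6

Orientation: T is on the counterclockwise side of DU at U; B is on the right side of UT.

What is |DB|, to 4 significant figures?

78.78

D is at the origin; DU runs at 0.3° with length 50.8, so U = 50.8·(cos 0.3°, sin 0.3°) = (50.80, 0.2660). ∠DUT = 93.4°, so UT runs at 0.3° + (180° − 93.4°) = 86.90° from the x-axis; with |UT| = 20.1, T = U + 20.1·(cos 86.90°, sin 86.90°) = (51.89, 20.34). The perpendicularity gives TB at right angles to UT; with |TB| = 24.6 on the right of UT, B = T + 24.6·(0.9985, -0.05408) = (76.45, 19.01). Then |DB| = |B − D| = 78.78.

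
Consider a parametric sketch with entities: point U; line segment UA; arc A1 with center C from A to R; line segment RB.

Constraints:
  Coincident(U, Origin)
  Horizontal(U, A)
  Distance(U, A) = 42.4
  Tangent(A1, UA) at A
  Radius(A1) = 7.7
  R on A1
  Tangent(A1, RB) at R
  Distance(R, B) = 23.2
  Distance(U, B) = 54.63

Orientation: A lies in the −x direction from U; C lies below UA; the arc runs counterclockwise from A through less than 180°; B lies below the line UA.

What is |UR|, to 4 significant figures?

50.78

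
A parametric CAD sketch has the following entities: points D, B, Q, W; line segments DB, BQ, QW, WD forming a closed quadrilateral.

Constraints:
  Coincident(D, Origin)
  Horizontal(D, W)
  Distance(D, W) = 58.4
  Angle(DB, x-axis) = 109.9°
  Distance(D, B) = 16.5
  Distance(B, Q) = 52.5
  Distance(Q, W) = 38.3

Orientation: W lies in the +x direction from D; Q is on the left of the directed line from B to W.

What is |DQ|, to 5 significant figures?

55.582

D is at the origin; D and W share the same y with |DW| = 58.4 and W in +x, so W = (58.4, 0). DB runs at 109.9° with |DB| = 16.5, so B = (-5.6163, 15.515). Q is determined by |BQ| = 52.5 and |QW| = 38.3 together: it lies at the intersection of circle(B, 52.5) and circle(W, 38.3). With |BW| = 65.869, the foot of the radical line on BW is 42.722 from B and the perpendicular offset is √(52.5² − 42.722²) = 30.514. Taking the left-of-BW solution: Q = (43.091, 35.107).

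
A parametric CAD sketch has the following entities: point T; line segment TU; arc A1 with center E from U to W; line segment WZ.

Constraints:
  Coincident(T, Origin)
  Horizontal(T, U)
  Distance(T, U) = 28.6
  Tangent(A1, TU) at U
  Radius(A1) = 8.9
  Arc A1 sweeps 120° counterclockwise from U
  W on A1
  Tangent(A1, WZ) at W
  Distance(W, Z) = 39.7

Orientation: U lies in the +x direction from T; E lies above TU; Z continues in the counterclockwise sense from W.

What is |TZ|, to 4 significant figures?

50.49

On A1, U sits at bearing -90° from E; a 120° counterclockwise sweep puts W at bearing 30°, so W = E + 8.9·(cos 30°, sin 30°) = (36.31, 13.35). Since A1 is tangent to WZ there, EW ⟂ WZ, so WZ runs along (−sin 30°, cos 30°); with |WZ| = 39.7, Z = (16.46, 47.73). Then |TZ| = |Z − T| = 50.49.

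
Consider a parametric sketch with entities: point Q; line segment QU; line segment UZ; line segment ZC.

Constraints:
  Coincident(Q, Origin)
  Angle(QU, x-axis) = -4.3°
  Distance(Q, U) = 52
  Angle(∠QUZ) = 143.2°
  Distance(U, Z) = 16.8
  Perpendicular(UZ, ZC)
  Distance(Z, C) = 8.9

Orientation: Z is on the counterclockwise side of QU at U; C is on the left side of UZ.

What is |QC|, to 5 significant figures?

62.530

∠QUZ = 143.2°, so UZ runs at -4.3° + (180° − 143.2°) = 32.500° from the x-axis; with |UZ| = 16.8, Z = U + 16.8·(cos 32.500°, sin 32.500°) = (66.023, 5.1277). UZ ⟂ ZC; with |ZC| = 8.9 on the left of UZ, C = Z + 8.9·(-0.53730, 0.84339) = (61.241, 12.634). Then |QC| = |C − Q| = 62.530.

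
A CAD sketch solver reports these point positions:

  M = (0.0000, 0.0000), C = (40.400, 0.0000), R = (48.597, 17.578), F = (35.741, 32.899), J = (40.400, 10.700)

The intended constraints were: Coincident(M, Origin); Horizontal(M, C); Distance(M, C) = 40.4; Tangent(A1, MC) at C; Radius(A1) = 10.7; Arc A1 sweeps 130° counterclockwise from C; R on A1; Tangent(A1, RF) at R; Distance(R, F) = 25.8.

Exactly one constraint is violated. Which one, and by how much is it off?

Distance(R, F) = 25.8 — off by 5.80.

M = (0.00, 0.00) ✓; M.y = 0.00, C.y = 0.00 ✓; |MC| = 40.40 ✓; ∠(JC, CM) = 90.00° ✓; |JC| = 10.70 ✓; bearing(J→R) − bearing(J→C) = 130.0° ✓; |JR| = 10.70 ✓; ∠(JR, RF) = 90.00° ✓; |RF| = 20.00 ✗.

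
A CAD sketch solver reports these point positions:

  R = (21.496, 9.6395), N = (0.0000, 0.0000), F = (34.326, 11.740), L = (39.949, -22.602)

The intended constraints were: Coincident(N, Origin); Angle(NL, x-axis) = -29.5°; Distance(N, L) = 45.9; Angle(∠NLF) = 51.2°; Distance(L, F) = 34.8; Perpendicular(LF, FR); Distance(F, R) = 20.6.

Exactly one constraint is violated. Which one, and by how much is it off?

Distance(F, R) = 20.6 — off by 7.60.

N = (0.00, 0.00) ✓; NL at -29.50° ✓; |NL| = 45.90 ✓; ∠NLF = 51.20° ✓; |LF| = 34.80 ✓; ∠(LF, FR) = 90.00° ✓; |FR| = 13.00 ✗.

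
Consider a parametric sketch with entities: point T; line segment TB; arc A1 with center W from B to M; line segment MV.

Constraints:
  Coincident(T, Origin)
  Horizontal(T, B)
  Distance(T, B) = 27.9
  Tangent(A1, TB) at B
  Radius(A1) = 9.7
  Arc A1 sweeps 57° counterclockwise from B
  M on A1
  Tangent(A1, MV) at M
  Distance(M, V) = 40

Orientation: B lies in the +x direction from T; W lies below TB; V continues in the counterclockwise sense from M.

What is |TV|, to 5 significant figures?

38.018

On A1, B sits at bearing 90° from W; a 57° counterclockwise sweep puts M at bearing 147°, so M = W + 9.7·(cos 147°, sin 147°) = (19.765, -4.4170). A1 meets MV tangentially, so WM is at right angles to MV, so MV runs along (−sin 147°, cos 147°); with |MV| = 40.0, V = (-2.0207, -37.964). Then |TV| = |V − T| = 38.018.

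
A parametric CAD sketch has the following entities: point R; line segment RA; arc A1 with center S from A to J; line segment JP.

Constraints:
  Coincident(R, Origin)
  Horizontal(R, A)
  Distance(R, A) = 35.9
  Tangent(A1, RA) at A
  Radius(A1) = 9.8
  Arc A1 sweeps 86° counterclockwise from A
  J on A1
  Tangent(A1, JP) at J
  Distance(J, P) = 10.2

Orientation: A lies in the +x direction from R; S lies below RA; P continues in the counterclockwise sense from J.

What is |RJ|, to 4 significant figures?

27.67

R is at the origin; RA is horizontal with |RA| = 35.9 and A on the +x side, so A = (35.90, 0.000). The tangent condition forces SA to be normal to RA, so S = A + (0, -9.8) = (35.90, -9.800). On A1, A sits at bearing 90° from S; an 86° counterclockwise sweep puts J at bearing 176°, so J = S + 9.8·(cos 176°, sin 176°) = (26.12, -9.116). Then |RJ| = |J − R| = 27.67.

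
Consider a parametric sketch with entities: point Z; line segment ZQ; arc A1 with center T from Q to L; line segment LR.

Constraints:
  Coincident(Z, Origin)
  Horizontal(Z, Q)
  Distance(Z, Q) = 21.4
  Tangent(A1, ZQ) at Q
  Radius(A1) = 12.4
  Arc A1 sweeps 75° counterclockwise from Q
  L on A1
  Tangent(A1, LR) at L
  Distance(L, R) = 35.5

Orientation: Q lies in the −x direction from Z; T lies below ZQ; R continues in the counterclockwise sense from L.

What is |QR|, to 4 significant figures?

48.36

Z is at the origin; Z and Q share the same y with |ZQ| = 21.4 and Q on the −x side, so Q = (-21.40, 0.000). The tangent condition forces TQ to be normal to ZQ, so T = Q + (0, -12.4) = (-21.40, -12.40). On A1, Q sits at bearing 90° from T; a 75° counterclockwise sweep puts L at bearing 165°, so L = T + 12.4·(cos 165°, sin 165°) = (-33.38, -9.191). Tangency of A1 to LR means the radius TL is perpendicular to LR, so LR runs along (−sin 165°, cos 165°); with |LR| = 35.5, R = (-42.57, -43.48). Then |QR| = |R − Q| = 48.36.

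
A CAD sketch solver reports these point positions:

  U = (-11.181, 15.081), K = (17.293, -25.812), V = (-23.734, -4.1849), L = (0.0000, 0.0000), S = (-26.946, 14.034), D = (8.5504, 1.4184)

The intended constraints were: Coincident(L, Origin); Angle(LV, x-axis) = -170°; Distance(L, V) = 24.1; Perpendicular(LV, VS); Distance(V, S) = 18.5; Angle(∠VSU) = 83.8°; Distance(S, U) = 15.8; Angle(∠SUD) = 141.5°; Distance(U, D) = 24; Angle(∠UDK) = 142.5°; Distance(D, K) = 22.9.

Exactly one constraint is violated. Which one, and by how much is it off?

Distance(D, K) = 22.9 — off by 5.70.

L = (0.00, 0.00) ✓; LV at -170.0° ✓; |LV| = 24.10 ✓; ∠(LV, VS) = 90.00° ✓; |VS| = 18.50 ✓; ∠VSU = 83.80° ✓; |SU| = 15.80 ✓; ∠SUD = 141.5° ✓; |UD| = 24.00 ✓; ∠UDK = 142.5° ✓; |DK| = 28.60 ✗.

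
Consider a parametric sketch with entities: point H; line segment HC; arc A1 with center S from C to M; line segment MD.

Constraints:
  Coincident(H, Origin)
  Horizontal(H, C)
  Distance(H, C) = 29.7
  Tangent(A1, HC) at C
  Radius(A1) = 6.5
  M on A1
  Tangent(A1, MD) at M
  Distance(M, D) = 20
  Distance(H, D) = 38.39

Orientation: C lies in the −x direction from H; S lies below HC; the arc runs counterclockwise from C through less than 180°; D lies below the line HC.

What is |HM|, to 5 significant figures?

36.761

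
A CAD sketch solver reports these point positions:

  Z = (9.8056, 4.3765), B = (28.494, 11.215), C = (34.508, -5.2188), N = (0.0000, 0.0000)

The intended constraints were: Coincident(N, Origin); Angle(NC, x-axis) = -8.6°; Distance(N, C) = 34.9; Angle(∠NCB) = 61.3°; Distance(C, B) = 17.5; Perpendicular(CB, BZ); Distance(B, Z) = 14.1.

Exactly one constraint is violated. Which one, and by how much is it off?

Distance(B, Z) = 14.1 — off by 5.80.

N = (0.00, 0.00) ✓; NC at -8.600° ✓; |NC| = 34.90 ✓; ∠NCB = 61.30° ✓; |CB| = 17.50 ✓; ∠(CB, BZ) = 90.00° ✓; |BZ| = 19.90 ✗.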